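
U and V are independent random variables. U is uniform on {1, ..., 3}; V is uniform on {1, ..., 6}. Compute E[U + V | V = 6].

8

Outcomes with V = 6: (1,6), (2,6), (3,6), each with probability 1/18.
E[U + V | V = 6] = (7 + 8 + 9) / 3 = 8.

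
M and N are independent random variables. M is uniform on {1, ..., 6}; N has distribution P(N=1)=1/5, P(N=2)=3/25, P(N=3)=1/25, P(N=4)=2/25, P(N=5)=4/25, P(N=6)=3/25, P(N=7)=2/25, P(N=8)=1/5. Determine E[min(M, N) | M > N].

P(M > N) = 8/25.
Summing min(M,N)·P(x,y) over outcomes with M > N gives 47/75.
E[min(M, N) | M > N] = (47/75) / (8/25) = 47/24.

47/24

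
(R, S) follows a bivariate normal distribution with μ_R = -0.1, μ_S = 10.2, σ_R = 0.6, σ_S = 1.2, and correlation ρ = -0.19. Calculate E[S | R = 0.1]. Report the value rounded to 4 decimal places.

10.1240

The regression of S on R has slope ρ·σ_S/σ_R and passes through (μ_R, μ_S).
E[S | R=0.1] = 10.2 + (-0.19)·(1.2/0.6)·(0.1 − (-0.1)) = 10.2 + (-0.38)·(0.2) = 10.1240.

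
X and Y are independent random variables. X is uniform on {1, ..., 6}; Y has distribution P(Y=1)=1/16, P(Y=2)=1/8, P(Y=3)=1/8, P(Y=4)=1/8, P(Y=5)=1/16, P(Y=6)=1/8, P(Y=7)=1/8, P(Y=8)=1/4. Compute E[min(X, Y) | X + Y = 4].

7/5

P(X + Y = 4) = 5/96.
Summing min(X,Y)·P(x,y) over outcomes with X + Y = 4 gives 7/96.
E[min(X, Y) | X + Y = 4] = (7/96) / (5/96) = 7/5.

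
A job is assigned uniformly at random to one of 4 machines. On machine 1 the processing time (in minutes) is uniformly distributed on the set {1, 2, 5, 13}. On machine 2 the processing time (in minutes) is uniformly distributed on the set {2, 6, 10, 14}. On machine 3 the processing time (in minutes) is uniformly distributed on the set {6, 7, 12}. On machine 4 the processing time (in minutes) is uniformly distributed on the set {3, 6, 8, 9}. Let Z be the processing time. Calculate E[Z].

337/48

E[Z | machine 1] = (1+2+5+13)/4 = 21/4.
E[Z | machine 2] = (2+6+10+14)/4 = 8.
E[Z | machine 3] = (6+7+12)/3 = 25/3.
E[Z | machine 4] = (3+6+8+9)/4 = 13/2.
E[Z] = (1/4)·(21/4) + (1/4)·(8) + (1/4)·(25/3) + (1/4)·(13/2) = 337/48.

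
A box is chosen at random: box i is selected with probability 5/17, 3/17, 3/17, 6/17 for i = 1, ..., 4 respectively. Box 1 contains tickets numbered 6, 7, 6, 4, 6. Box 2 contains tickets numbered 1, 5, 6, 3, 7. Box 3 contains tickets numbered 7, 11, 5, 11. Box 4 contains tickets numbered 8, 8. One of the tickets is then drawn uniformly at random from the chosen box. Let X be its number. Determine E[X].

E[X | box 1] = (6+7+6+4+6)/5 = 29/5.
E[X | box 2] = (1+5+6+3+7)/5 = 22/5.
E[X | box 3] = (7+11+5+11)/4 = 17/2.
E[X | box 4] = (8+8)/2 = 8.
E[X] = (5/17)·(29/5) + (3/17)·(22/5) + (3/17)·(17/2) + (6/17)·(8) = 1157/170.

1157/170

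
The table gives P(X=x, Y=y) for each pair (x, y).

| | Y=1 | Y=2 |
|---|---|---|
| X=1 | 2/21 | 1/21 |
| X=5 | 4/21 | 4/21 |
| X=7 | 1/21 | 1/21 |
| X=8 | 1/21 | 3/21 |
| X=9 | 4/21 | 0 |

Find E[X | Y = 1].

73/12

P(Y = 1) = 4/7.
Σ X·P over the event = 1·(2/21) + 5·(4/21) + 7·(1/21) + 8·(1/21) + 9·(4/21) = 73/21.
E[X | Y = 1] = (73/21) / (4/7) = 73/12.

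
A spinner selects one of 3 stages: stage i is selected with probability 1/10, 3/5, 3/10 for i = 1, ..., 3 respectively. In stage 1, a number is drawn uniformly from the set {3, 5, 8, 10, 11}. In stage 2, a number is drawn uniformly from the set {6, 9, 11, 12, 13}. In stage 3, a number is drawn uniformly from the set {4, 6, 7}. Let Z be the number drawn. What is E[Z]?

E[Z | stage 1] = (3+5+8+10+11)/5 = 37/5.
E[Z | stage 2] = (6+9+11+12+13)/5 = 51/5.
E[Z | stage 3] = (4+6+7)/3 = 17/3.
By the law of total expectation,
E[Z] = (1/10)·(37/5) + (3/5)·(51/5) + (3/10)·(17/3) = 214/25.

214/25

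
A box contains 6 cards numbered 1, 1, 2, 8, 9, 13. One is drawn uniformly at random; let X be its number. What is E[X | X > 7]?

10

P(X > 7) = 1/2.
Σ over the event: 8·1/6 + 9·1/6 + 13·1/6 = 5.
E[X | X > 7] = (5) / (1/2) = 10.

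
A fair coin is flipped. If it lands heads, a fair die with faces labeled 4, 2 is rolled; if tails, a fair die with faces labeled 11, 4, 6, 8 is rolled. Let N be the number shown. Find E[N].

41/8

E[N | heads] = (4+2)/2 = 3.
E[N | tails] = (11+4+6+8)/4 = 29/4.
E[N] = (1/2)·(3) + (1/2)·(29/4) = 41/8.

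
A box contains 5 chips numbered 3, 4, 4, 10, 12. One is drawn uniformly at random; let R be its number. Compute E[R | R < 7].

11/3

P(R < 7) = 3/5.
Σ over the event: 3·1/5 + 4·2/5 = 11/5.
E[R | R < 7] = (11/5) / (3/5) = 11/3.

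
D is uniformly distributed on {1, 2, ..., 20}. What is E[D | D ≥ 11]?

Given D ≥ 11, D is equally likely to be any of {11, 12, 13, 14, 15, 16, 17, 18, 19, 20}.
E[D | D ≥ 11] = (11 + 12 + 13 + 14 + 15 + 16 + 17 + 18 + 19 + 20) / 10 = 31/2.

31/2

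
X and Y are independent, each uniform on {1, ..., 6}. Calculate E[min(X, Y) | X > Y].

7/3

P(X > Y) = 5/12.
Summing min(X,Y)·P(x,y) over outcomes with X > Y gives 35/36.
E[min(X, Y) | X > Y] = (35/36) / (5/12) = 7/3.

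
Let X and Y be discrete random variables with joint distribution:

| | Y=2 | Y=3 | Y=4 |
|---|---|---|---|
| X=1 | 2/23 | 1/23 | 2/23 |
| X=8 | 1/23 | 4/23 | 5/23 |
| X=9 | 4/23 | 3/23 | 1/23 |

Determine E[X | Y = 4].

51/8

P(Y = 4) = 8/23.
Σ X·P over the event = 1·(2/23) + 8·(5/23) + 9·(1/23) = 51/23.
E[X | Y = 4] = (51/23) / (8/23) = 51/8.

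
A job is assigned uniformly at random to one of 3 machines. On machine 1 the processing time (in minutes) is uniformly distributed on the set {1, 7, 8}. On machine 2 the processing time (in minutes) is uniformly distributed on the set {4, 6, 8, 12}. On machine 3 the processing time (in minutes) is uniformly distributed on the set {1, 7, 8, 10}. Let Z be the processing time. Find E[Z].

E[Z | machine 1] = (1+7+8)/3 = 16/3.
E[Z | machine 2] = (4+6+8+12)/4 = 15/2.
E[Z | machine 3] = (1+7+8+10)/4 = 13/2.
By the law of total expectation,
E[Z] = (1/3)·(16/3) + (1/3)·(15/2) + (1/3)·(13/2) = 58/9.

58/9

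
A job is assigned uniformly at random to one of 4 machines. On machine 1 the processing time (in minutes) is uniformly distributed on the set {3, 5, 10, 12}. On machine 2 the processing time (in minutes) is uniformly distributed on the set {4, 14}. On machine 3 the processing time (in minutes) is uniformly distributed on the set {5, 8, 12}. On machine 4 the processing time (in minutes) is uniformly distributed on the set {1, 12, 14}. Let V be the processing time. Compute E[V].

203/24

E[V | machine 1] = (3+5+10+12)/4 = 15/2.
E[V | machine 2] = (4+14)/2 = 9.
E[V | machine 3] = (5+8+12)/3 = 25/3.
E[V | machine 4] = (1+12+14)/3 = 9.
E[V] = (1/4)·(15/2) + (1/4)·(9) + (1/4)·(25/3) + (1/4)·(9) = 203/24.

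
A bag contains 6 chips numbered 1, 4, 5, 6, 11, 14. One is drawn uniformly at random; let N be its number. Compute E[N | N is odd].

P(N is odd) = 1/2.
Σ over the event: 1·1/6 + 5·1/6 + 11·1/6 = 17/6.
E[N | N is odd] = (17/6) / (1/2) = 17/3.

17/3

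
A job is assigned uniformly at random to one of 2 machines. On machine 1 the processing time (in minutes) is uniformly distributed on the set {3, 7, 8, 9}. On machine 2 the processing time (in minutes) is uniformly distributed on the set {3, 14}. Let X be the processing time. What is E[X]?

E[X | machine 1] = (3+7+8+9)/4 = 27/4.
E[X | machine 2] = (3+14)/2 = 17/2.
By the law of total expectation,
E[X] = (1/2)·(27/4) + (1/2)·(17/2) = 61/8.

61/8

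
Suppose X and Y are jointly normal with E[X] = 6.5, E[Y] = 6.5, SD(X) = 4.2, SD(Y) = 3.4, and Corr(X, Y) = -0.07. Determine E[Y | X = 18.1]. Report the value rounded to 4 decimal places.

5.8427

The regression of Y on X has slope ρ·σ_Y/σ_X and passes through (μ_X, μ_Y).
E[Y | X=18.1] = 6.5 + (-0.07)·(3.4/4.2)·(18.1 − (6.5)) = 6.5 + (-0.056667)·(11.6) = 5.8427.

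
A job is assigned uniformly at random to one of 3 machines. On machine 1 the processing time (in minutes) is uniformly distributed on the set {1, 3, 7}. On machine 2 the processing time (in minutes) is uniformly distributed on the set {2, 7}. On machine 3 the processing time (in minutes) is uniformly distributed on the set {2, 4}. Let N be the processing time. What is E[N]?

E[N | machine 1] = (1+3+7)/3 = 11/3.
E[N | machine 2] = (2+7)/2 = 9/2.
E[N | machine 3] = (2+4)/2 = 3.
By the law of total expectation,
E[N] = (1/3)·(11/3) + (1/3)·(9/2) + (1/3)·(3) = 67/18.

67/18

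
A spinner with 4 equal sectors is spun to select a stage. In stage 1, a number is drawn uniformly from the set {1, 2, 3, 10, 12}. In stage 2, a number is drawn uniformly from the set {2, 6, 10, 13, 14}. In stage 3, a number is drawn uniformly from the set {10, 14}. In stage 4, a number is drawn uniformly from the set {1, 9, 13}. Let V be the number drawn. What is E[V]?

E[V | stage 1] = (1+2+3+10+12)/5 = 28/5.
E[V | stage 2] = (2+6+10+13+14)/5 = 9.
E[V | stage 3] = (10+14)/2 = 12.
E[V | stage 4] = (1+9+13)/3 = 23/3.
By the law of total expectation,
E[V] = (1/4)·(28/5) + (1/4)·(9) + (1/4)·(12) + (1/4)·(23/3) = 257/30.

257/30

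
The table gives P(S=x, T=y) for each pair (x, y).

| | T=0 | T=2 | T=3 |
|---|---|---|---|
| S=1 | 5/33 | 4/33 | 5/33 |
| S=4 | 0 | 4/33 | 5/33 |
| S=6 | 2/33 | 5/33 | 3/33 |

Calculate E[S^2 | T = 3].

193/13

P(T = 3) = 13/33.
Σ S^2·P over the event = 1·(5/33) + 16·(5/33) + 36·(3/33) = 193/33.
E[S^2 | T = 3] = (193/33) / (13/33) = 193/13.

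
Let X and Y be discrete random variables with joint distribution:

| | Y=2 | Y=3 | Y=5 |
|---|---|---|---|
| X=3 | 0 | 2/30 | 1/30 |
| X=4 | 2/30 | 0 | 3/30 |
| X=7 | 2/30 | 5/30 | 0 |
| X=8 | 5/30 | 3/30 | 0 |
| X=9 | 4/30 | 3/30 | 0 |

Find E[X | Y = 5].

15/4

P(Y = 5) = 2/15.
Summing X·P(X=x,Y=y) over the conditioning event gives 1/2.
E[X | Y = 5] = (1/2) / (2/15) = 15/4.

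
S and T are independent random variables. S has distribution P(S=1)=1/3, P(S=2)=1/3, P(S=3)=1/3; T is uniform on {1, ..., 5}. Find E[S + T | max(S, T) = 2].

P(max(S, T) = 2) = 1/5.
Summing (S+T)·P(x,y) over outcomes with max(S, T) = 2 gives 2/3.
E[S + T | max(S, T) = 2] = (2/3) / (1/5) = 10/3.

10/3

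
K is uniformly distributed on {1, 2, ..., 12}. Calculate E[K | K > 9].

11

Given K > 9, K is equally likely to be any of {10, 11, 12}.
E[K | K > 9] = (10 + 11 + 12) / 3 = 11.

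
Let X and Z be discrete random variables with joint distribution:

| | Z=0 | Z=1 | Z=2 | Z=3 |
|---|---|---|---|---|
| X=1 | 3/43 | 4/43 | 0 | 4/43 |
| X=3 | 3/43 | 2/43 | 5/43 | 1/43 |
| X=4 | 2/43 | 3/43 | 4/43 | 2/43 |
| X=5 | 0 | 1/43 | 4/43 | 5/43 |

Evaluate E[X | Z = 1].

27/10

P(Z = 1) = 10/43.
Summing X·P(X=x,Z=y) over the conditioning event gives 27/43.
E[X | Z = 1] = (27/43) / (10/43) = 27/10.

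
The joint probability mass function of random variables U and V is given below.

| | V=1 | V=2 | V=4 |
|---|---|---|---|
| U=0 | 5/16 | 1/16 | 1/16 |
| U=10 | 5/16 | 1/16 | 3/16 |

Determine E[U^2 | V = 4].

P(V = 4) = 1/4.
Summing U^2·P(U=x,V=y) over the conditioning event gives 75/4.
E[U^2 | V = 4] = (75/4) / (1/4) = 75.

75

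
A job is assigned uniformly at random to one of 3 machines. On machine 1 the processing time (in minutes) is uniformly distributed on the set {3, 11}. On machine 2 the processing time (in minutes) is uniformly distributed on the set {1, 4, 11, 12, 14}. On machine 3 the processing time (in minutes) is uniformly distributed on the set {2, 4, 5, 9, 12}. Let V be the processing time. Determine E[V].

E[V | machine 1] = (3+11)/2 = 7.
E[V | machine 2] = (1+4+11+12+14)/5 = 42/5.
E[V | machine 3] = (2+4+5+9+12)/5 = 32/5.
E[V] = (1/3)·(7) + (1/3)·(42/5) + (1/3)·(32/5) = 109/15.

109/15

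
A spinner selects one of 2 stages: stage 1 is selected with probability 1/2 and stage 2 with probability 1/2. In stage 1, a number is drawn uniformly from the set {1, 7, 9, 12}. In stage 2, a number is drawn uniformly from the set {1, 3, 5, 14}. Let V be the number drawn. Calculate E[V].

E[V | stage 1] = (1+7+9+12)/4 = 29/4.
E[V | stage 2] = (1+3+5+14)/4 = 23/4.
E[V] = (1/2)·(29/4) + (1/2)·(23/4) = 13/2.

13/2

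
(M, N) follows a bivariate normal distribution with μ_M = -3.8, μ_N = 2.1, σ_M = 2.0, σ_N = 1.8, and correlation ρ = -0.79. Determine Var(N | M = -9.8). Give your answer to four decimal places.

1.2179

Var(N | M=x) = (1 − ρ²)·σ_N².
Var(N | M=-9.8) = (1.8)²·(1 − (-0.79)²) = 3.24·0.3759 = 1.2179.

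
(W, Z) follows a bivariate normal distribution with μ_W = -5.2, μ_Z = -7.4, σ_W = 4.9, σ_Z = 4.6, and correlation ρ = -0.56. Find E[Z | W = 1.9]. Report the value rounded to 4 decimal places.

For a bivariate normal, E[Z | W=x] = μ_Z + ρ·(σ_Z/σ_W)·(x − μ_W).
E[Z | W=1.9] = -7.4 + (-0.56)·(4.6/4.9)·(1.9 − (-5.2)) = -7.4 + (-0.525714)·(7.1) = -11.1326.

-11.1326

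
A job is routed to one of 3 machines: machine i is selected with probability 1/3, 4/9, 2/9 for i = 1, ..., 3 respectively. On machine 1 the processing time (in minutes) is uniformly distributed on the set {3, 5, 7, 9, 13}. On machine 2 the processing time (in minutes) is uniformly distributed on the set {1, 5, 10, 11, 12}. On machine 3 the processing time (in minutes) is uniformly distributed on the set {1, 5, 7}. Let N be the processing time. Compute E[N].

E[N | machine 1] = (3+5+7+9+13)/5 = 37/5.
E[N | machine 2] = (1+5+10+11+12)/5 = 39/5.
E[N | machine 3] = (1+5+7)/3 = 13/3.
E[N] = (1/3)·(37/5) + (4/9)·(39/5) + (2/9)·(13/3) = 931/135.

931/135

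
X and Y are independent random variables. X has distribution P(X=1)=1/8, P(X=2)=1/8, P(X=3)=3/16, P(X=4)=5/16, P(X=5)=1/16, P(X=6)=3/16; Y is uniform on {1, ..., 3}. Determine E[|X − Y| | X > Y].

86/35

P(X > Y) = 35/48.
Summing |X−Y|·P(x,y) over outcomes with X > Y gives 43/24.
E[|X − Y| | X > Y] = (43/24) / (35/48) = 86/35.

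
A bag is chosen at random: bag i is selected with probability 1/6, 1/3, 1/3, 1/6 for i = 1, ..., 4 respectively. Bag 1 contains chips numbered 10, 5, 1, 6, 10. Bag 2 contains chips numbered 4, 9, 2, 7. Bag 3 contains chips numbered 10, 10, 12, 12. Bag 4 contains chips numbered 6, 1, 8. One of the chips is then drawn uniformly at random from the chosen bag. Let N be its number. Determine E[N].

E[N | bag 1] = (10+5+1+6+10)/5 = 32/5.
E[N | bag 2] = (4+9+2+7)/4 = 11/2.
E[N | bag 3] = (10+10+12+12)/4 = 11.
E[N | bag 4] = (6+1+8)/3 = 5.
E[N] = (1/6)·(32/5) + (1/3)·(11/2) + (1/3)·(11) + (1/6)·(5) = 37/5.

37/5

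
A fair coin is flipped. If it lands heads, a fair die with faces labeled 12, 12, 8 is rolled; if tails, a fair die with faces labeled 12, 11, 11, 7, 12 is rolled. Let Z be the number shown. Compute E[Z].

E[Z | heads] = (12+12+8)/3 = 32/3.
E[Z | tails] = (12+11+11+7+12)/5 = 53/5.
By the law of total expectation,
E[Z] = (1/2)·(32/3) + (1/2)·(53/5) = 319/30.

319/30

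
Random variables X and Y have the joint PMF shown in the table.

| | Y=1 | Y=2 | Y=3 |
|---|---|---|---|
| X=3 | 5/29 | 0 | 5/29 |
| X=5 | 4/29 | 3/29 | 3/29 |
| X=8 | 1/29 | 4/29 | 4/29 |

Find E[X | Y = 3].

31/6

P(Y = 3) = 12/29.
Σ X·P over the event = 3·(5/29) + 5·(3/29) + 8·(4/29) = 62/29.
E[X | Y = 3] = (62/29) / (12/29) = 31/6.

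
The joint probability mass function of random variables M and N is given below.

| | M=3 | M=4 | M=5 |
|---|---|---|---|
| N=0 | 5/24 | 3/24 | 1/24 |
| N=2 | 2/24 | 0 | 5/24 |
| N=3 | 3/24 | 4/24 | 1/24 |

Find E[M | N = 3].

15/4

P(N = 3) = 1/3.
Summing M·P(M=x,N=y) over the conditioning event gives 5/4.
E[M | N = 3] = (5/4) / (1/3) = 15/4.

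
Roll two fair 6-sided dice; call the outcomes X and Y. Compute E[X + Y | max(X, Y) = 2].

Outcomes with max(X, Y) = 2: (1,2), (2,1), (2,2), each with probability 1/36.
E[X + Y | max(X, Y) = 2] = (3 + 3 + 4) / 3 = 10/3.

10/3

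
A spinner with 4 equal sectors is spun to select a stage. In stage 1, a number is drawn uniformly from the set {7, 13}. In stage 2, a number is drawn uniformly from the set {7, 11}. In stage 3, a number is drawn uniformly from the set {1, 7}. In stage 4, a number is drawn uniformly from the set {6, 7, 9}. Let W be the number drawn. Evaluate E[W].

91/12

E[W | stage 1] = (7+13)/2 = 10.
E[W | stage 2] = (7+11)/2 = 9.
E[W | stage 3] = (1+7)/2 = 4.
E[W | stage 4] = (6+7+9)/3 = 22/3.
E[W] = (1/4)·(10) + (1/4)·(9) + (1/4)·(4) + (1/4)·(22/3) = 91/12.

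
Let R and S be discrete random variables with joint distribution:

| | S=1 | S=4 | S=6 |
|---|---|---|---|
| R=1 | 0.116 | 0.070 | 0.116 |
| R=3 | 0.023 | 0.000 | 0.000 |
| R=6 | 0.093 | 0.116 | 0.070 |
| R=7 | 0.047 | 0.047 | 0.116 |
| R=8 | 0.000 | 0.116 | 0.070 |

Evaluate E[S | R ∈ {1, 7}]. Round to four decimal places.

P(R ∈ {1, 7}) = 0.512.
Σ S·P over the event = 1·(0.116) + 4·(0.070) + 6·(0.116) + 1·(0.047) + 4·(0.047) + 6·(0.116) = 2.023.
E[S | R ∈ {1, 7}] = (2.023) / (0.512) = 3.9512.

3.9512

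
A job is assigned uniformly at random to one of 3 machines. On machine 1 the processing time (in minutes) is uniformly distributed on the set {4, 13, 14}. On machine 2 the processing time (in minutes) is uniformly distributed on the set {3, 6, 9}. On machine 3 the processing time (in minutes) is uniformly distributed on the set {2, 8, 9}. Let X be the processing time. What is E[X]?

68/9

E[X | machine 1] = (4+13+14)/3 = 31/3.
E[X | machine 2] = (3+6+9)/3 = 6.
E[X | machine 3] = (2+8+9)/3 = 19/3.
E[X] = (1/3)·(31/3) + (1/3)·(6) + (1/3)·(19/3) = 68/9.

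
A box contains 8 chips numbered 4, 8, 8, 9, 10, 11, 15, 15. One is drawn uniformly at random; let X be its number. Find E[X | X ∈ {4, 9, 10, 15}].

P(X ∈ {4, 9, 10, 15}) = 5/8.
Σ over the event: 4·1/8 + 9·1/8 + 10·1/8 + 15·1/4 = 53/8.
E[X | X ∈ {4, 9, 10, 15}] = (53/8) / (5/8) = 53/5.

53/5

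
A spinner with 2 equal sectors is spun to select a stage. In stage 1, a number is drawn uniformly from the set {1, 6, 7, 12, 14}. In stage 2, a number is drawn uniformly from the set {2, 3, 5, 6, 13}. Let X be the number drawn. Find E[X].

E[X | stage 1] = (1+6+7+12+14)/5 = 8.
E[X | stage 2] = (2+3+5+6+13)/5 = 29/5.
By the law of total expectation,
E[X] = (1/2)·(8) + (1/2)·(29/5) = 69/10.

69/10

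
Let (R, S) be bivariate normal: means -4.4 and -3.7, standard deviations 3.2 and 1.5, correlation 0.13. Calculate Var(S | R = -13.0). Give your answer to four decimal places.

The conditional variance in a bivariate normal is σ_S²(1 − ρ²), independent of x.
Var(S | R=-13.0) = (1.5)²·(1 − (0.13)²) = 2.25·0.9831 = 2.2120.

2.2120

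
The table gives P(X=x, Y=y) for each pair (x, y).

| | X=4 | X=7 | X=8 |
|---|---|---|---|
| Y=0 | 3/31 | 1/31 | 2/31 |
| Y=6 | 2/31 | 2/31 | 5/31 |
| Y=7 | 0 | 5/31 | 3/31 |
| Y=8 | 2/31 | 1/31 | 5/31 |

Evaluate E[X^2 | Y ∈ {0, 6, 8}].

P(Y ∈ {0, 6, 8}) = 23/31.
Summing X^2·P(X=x,Y=y) over the conditioning event gives 1076/31.
E[X^2 | Y ∈ {0, 6, 8}] = (1076/31) / (23/31) = 1076/23.

1076/23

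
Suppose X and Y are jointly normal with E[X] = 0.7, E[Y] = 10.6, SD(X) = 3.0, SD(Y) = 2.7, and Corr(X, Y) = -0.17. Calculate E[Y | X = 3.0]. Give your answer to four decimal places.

10.2481

The regression of Y on X has slope ρ·σ_Y/σ_X and passes through (μ_X, μ_Y).
E[Y | X=3.0] = 10.6 + (-0.17)·(2.7/3.0)·(3.0 − (0.7)) = 10.6 + (-0.153)·(2.3) = 10.2481.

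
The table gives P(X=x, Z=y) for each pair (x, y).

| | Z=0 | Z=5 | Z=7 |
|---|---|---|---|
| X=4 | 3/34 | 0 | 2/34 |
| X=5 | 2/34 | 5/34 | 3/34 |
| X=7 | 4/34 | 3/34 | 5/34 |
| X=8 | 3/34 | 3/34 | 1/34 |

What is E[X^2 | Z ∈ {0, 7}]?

902/23

P(Z ∈ {0, 7}) = 23/34.
Σ X^2·P over the event = 16·(3/34) + 16·(2/34) + 25·(2/34) + 25·(3/34) + 49·(4/34) + 49·(5/34) + 64·(3/34) + 64·(1/34) = 451/17.
E[X^2 | Z ∈ {0, 7}] = (451/17) / (23/34) = 902/23.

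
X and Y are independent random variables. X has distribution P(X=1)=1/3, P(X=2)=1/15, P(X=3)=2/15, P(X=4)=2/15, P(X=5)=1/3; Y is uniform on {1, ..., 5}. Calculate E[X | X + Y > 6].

P(X + Y > 6) = 31/75.
Summing X·P(x,y) over outcomes with X + Y > 6 gives 46/25.
E[X | X + Y > 6] = (46/25) / (31/75) = 138/31.

138/31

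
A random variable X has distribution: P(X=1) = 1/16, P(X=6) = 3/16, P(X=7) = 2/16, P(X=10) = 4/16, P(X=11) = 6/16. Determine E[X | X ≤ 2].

1

P(X ≤ 2) = 1/16.
Σ over the event: 1·1/16 = 1/16.
E[X | X ≤ 2] = (1/16) / (1/16) = 1.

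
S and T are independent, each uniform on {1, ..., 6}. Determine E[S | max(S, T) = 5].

Outcomes with max(S, T) = 5: (1,5), (2,5), (3,5), (4,5), (5,1), (5,2), (5,3), (5,4), (5,5), each with probability 1/36.
E[S | max(S, T) = 5] = (1 + 2 + 3 + 4 + 5 + 5 + 5 + 5 + 5) / 9 = 35/9.

35/9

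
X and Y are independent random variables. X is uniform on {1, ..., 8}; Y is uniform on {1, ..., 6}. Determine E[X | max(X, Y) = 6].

51/11

P(max(X, Y) = 6) = 11/48.
Summing X·P(x,y) over outcomes with max(X, Y) = 6 gives 17/16.
E[X | max(X, Y) = 6] = (17/16) / (11/48) = 51/11.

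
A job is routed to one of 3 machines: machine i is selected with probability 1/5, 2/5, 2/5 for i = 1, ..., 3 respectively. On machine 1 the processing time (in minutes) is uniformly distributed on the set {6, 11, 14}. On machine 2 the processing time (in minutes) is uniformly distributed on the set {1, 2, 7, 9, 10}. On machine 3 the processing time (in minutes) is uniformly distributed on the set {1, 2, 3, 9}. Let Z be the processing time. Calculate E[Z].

883/150

E[Z | machine 1] = (6+11+14)/3 = 31/3.
E[Z | machine 2] = (1+2+7+9+10)/5 = 29/5.
E[Z | machine 3] = (1+2+3+9)/4 = 15/4.
By the law of total expectation,
E[Z] = (1/5)·(31/3) + (2/5)·(29/5) + (2/5)·(15/4) = 883/150.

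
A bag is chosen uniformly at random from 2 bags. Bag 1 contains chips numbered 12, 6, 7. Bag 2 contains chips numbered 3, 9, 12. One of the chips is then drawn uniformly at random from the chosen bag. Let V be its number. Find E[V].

49/6

E[V | bag 1] = (12+6+7)/3 = 25/3.
E[V | bag 2] = (3+9+12)/3 = 8.
By the law of total expectation,
E[V] = (1/2)·(25/3) + (1/2)·(8) = 49/6.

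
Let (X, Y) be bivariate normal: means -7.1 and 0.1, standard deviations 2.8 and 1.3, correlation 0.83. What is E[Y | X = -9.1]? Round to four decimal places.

-0.6707

For a bivariate normal, E[Y | X=x] = μ_Y + ρ·(σ_Y/σ_X)·(x − μ_X).
E[Y | X=-9.1] = 0.1 + (0.83)·(1.3/2.8)·(-9.1 − (-7.1)) = 0.1 + (0.38536)·(-2) = -0.6707.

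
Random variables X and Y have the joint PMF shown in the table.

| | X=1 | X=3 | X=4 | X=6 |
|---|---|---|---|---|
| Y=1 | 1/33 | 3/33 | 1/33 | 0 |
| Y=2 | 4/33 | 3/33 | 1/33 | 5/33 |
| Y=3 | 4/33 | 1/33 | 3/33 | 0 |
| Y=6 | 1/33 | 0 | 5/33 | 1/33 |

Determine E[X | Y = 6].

P(Y = 6) = 7/33.
Σ X·P over the event = 1·(1/33) + 4·(5/33) + 6·(1/33) = 9/11.
E[X | Y = 6] = (9/11) / (7/33) = 27/7.

27/7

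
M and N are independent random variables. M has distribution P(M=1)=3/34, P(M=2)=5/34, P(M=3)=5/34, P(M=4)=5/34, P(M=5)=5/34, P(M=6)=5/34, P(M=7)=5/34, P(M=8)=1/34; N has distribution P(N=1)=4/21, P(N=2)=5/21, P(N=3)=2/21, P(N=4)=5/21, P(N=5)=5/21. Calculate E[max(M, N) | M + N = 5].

P(M + N = 5) = 5/51.
Summing max(M,N)·P(x,y) over outcomes with M + N = 5 gives 35/102.
E[max(M, N) | M + N = 5] = (35/102) / (5/51) = 7/2.

7/2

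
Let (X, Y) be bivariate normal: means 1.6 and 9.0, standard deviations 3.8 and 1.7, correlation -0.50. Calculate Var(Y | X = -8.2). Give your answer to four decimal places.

2.1675

Var(Y | X=x) = (1 − ρ²)·σ_Y².
Var(Y | X=-8.2) = (1.7)²·(1 − (-0.50)²) = 2.89·0.75 = 2.1675.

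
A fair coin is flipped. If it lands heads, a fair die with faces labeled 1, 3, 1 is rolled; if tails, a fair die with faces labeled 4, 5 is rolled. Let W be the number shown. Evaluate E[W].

37/12

E[W | heads] = (1+3+1)/3 = 5/3.
E[W | tails] = (4+5)/2 = 9/2.
By the law of total expectation,
E[W] = (1/2)·(5/3) + (1/2)·(9/2) = 37/12.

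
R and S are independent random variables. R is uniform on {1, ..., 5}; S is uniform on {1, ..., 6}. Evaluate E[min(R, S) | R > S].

Outcomes with R > S: (2,1), (3,1), (3,2), (4,1), (4,2), (4,3), (5,1), (5,2), (5,3), (5,4), each with probability 1/30.
E[min(R, S) | R > S] = (1 + 1 + 2 + 1 + 2 + 3 + 1 + 2 + 3 + 4) / 10 = 2.

2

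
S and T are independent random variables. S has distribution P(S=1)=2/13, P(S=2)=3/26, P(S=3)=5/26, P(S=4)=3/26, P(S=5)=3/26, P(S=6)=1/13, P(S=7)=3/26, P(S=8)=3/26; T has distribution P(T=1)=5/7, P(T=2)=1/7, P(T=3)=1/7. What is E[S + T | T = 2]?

P(T = 2) = 1/7.
Summing (S+T)·P(x,y) over outcomes with T = 2 gives 23/26.
E[S + T | T = 2] = (23/26) / (1/7) = 161/26.

161/26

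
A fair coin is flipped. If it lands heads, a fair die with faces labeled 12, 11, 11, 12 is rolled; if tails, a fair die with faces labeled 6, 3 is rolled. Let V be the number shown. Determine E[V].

8

E[V | heads] = (12+11+11+12)/4 = 23/2.
E[V | tails] = (6+3)/2 = 9/2.
E[V] = (1/2)·(23/2) + (1/2)·(9/2) = 8.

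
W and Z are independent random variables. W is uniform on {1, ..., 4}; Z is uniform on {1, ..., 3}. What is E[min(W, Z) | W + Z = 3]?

Outcomes with W + Z = 3: (1,2), (2,1), each with probability 1/12.
E[min(W, Z) | W + Z = 3] = (1 + 1) / 2 = 1.

1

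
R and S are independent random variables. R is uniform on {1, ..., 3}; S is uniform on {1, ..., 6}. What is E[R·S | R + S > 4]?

P(R + S > 4) = 2/3.
Summing RS·P(x,y) over outcomes with R + S > 4 gives 37/6.
E[R·S | R + S > 4] = (37/6) / (2/3) = 37/4.

37/4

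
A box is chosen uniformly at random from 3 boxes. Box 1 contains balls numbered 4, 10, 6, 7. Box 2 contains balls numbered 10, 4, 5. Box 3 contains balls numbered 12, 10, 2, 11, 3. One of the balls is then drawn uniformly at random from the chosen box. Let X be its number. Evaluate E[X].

1241/180

E[X | box 1] = (4+10+6+7)/4 = 27/4.
E[X | box 2] = (10+4+5)/3 = 19/3.
E[X | box 3] = (12+10+2+11+3)/5 = 38/5.
E[X] = (1/3)·(27/4) + (1/3)·(19/3) + (1/3)·(38/5) = 1241/180.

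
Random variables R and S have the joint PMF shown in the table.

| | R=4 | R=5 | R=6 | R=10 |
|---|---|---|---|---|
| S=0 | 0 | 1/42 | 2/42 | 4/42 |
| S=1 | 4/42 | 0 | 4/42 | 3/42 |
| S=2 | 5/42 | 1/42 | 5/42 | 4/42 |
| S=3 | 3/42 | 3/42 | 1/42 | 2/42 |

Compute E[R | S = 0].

57/7

P(S = 0) = 1/6.
Summing R·P(R=x,S=y) over the conditioning event gives 19/14.
E[R | S = 0] = (19/14) / (1/6) = 57/7.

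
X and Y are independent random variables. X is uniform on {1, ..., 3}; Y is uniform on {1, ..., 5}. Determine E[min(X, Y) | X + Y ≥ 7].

8/3

Outcomes with X + Y ≥ 7: (2,5), (3,4), (3,5), each with probability 1/15.
E[min(X, Y) | X + Y ≥ 7] = (2 + 3 + 3) / 3 = 8/3.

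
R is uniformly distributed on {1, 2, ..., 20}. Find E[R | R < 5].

Given R < 5, R is equally likely to be any of {1, 2, 3, 4}.
E[R | R < 5] = (1 + 2 + 3 + 4) / 4 = 5/2.

5/2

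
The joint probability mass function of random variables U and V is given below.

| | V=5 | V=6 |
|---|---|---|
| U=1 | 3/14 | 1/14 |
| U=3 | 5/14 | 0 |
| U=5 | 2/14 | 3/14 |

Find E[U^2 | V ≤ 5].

P(V ≤ 5) = 5/7.
Σ U^2·P over the event = 1·(3/14) + 9·(5/14) + 25·(2/14) = 7.
E[U^2 | V ≤ 5] = (7) / (5/7) = 49/5.

49/5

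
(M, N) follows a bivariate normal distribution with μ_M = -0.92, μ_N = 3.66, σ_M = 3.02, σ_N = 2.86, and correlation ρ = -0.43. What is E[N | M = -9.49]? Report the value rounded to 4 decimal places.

7.1499

E[N | M=x] = μ_N + ρ(σ_N/σ_M)(x − μ_M) for jointly normal variables.
E[N | M=-9.49] = 3.66 + (-0.43)·(2.86/3.02)·(-9.49 − (-0.92)) = 3.66 + (-0.40722)·(-8.57) = 7.1499.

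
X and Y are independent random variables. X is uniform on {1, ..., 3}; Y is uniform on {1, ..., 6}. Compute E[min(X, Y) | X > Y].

4/3

P(X > Y) = 1/6.
Summing min(X,Y)·P(x,y) over outcomes with X > Y gives 2/9.
E[min(X, Y) | X > Y] = (2/9) / (1/6) = 4/3.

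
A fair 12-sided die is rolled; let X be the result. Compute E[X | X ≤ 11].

6

Given X ≤ 11, X is equally likely to be any of {1, 2, 3, 4, 5, 6, 7, 8, 9, 10, 11}.
E[X | X ≤ 11] = (1 + 2 + 3 + 4 + 5 + 6 + 7 + 8 + 9 + 10 + 11) / 11 = 6.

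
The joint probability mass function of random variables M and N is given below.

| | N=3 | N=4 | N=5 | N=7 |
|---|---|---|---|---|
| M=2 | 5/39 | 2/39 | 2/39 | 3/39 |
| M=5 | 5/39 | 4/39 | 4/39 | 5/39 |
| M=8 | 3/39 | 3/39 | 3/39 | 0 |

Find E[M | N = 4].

16/3

P(N = 4) = 3/13.
Σ M·P over the event = 2·(2/39) + 5·(4/39) + 8·(3/39) = 16/13.
E[M | N = 4] = (16/13) / (3/13) = 16/3.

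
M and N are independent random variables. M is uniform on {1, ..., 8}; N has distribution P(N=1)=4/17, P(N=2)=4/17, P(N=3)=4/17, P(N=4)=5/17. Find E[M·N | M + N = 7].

P(M + N = 7) = 1/8.
Summing MN·P(x,y) over outcomes with M + N = 7 gives 43/34.
E[M·N | M + N = 7] = (43/34) / (1/8) = 172/17.

172/17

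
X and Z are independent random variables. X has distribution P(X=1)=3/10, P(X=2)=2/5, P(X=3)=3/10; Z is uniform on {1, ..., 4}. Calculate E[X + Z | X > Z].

39/10

P(X > Z) = 1/4.
Summing (X+Z)·P(x,y) over outcomes with X > Z gives 39/40.
E[X + Z | X > Z] = (39/40) / (1/4) = 39/10.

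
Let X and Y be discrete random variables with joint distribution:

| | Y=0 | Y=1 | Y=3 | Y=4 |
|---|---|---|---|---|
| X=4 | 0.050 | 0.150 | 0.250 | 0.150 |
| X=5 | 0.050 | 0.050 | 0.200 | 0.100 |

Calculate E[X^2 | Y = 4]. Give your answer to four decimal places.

P(Y = 4) = 0.250.
Σ X^2·P over the event = 16·(0.150) + 25·(0.100) = 4.900.
E[X^2 | Y = 4] = (4.900) / (0.250) = 19.6000.

19.6000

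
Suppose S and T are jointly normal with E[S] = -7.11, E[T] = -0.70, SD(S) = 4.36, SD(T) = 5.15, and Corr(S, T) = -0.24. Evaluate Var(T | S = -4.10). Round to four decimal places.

24.9948

The conditional variance in a bivariate normal is σ_T²(1 − ρ²), independent of x.
Var(T | S=-4.10) = (5.15)²·(1 − (-0.24)²) = 26.5225·0.9424 = 24.9948.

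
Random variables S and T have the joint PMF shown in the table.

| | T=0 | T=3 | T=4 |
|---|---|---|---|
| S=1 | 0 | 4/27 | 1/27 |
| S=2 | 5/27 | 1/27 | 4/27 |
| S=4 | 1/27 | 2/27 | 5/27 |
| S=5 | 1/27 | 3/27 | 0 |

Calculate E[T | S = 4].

13/4

P(S = 4) = 8/27.
Summing T·P(S=x,T=y) over the conditioning event gives 26/27.
E[T | S = 4] = (26/27) / (8/27) = 13/4.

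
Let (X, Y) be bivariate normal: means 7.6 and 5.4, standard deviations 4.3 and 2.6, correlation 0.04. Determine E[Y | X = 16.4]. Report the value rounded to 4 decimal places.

The regression of Y on X has slope ρ·σ_Y/σ_X and passes through (μ_X, μ_Y).
E[Y | X=16.4] = 5.4 + (0.04)·(2.6/4.3)·(16.4 − (7.6)) = 5.4 + (0.024186)·(8.8) = 5.6128.

5.6128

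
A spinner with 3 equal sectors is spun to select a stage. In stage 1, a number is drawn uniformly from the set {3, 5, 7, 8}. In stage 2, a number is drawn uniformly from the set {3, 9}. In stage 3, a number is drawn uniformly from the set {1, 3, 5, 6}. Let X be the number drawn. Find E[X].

E[X | stage 1] = (3+5+7+8)/4 = 23/4.
E[X | stage 2] = (3+9)/2 = 6.
E[X | stage 3] = (1+3+5+6)/4 = 15/4.
By the law of total expectation,
E[X] = (1/3)·(23/4) + (1/3)·(6) + (1/3)·(15/4) = 31/6.

31/6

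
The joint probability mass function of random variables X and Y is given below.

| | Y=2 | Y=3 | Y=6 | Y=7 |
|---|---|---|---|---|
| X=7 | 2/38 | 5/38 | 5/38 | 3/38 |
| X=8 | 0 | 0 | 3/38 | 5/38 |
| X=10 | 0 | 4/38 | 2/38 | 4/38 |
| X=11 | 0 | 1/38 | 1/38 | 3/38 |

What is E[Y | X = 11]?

6

P(X = 11) = 5/38.
Σ Y·P over the event = 3·(1/38) + 6·(1/38) + 7·(3/38) = 15/19.
E[Y | X = 11] = (15/19) / (5/38) = 6.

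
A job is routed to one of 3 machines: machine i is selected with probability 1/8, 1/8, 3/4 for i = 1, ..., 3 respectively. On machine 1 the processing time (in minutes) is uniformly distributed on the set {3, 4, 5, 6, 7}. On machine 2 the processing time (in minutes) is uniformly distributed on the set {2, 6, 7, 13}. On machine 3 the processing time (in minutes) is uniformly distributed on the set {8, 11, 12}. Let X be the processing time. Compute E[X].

E[X | machine 1] = (3+4+5+6+7)/5 = 5.
E[X | machine 2] = (2+6+7+13)/4 = 7.
E[X | machine 3] = (8+11+12)/3 = 31/3.
By the law of total expectation,
E[X] = (1/8)·(5) + (1/8)·(7) + (3/4)·(31/3) = 37/4.

37/4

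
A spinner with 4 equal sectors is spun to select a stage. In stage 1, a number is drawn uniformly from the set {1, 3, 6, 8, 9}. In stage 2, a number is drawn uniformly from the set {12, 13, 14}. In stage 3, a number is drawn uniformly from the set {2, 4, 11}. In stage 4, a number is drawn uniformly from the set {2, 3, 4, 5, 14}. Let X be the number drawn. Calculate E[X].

E[X | stage 1] = (1+3+6+8+9)/5 = 27/5.
E[X | stage 2] = (12+13+14)/3 = 13.
E[X | stage 3] = (2+4+11)/3 = 17/3.
E[X | stage 4] = (2+3+4+5+14)/5 = 28/5.
E[X] = (1/4)·(27/5) + (1/4)·(13) + (1/4)·(17/3) + (1/4)·(28/5) = 89/12.

89/12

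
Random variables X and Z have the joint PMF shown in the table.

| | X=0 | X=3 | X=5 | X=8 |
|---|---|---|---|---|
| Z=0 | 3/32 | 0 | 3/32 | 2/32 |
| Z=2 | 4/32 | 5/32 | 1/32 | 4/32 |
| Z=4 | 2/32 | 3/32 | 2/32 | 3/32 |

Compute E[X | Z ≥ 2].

P(Z ≥ 2) = 3/4.
Σ X·P over the event = 0·(4/32) + 0·(2/32) + 3·(5/32) + 3·(3/32) + 5·(1/32) + 5·(2/32) + 8·(4/32) + 8·(3/32) = 95/32.
E[X | Z ≥ 2] = (95/32) / (3/4) = 95/24.

95/24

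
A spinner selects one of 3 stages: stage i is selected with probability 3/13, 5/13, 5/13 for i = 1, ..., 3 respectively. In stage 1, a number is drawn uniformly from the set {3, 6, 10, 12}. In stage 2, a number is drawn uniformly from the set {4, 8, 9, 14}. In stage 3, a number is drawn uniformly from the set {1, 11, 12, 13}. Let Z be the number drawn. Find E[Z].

E[Z | stage 1] = (3+6+10+12)/4 = 31/4.
E[Z | stage 2] = (4+8+9+14)/4 = 35/4.
E[Z | stage 3] = (1+11+12+13)/4 = 37/4.
By the law of total expectation,
E[Z] = (3/13)·(31/4) + (5/13)·(35/4) + (5/13)·(37/4) = 453/52.

453/52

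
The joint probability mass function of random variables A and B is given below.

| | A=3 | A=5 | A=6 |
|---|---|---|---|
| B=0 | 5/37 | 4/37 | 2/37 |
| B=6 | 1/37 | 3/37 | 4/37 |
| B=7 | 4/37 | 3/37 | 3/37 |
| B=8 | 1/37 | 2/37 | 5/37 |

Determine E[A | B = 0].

47/11

P(B = 0) = 11/37.
Σ A·P over the event = 3·(5/37) + 5·(4/37) + 6·(2/37) = 47/37.
E[A | B = 0] = (47/37) / (11/37) = 47/11.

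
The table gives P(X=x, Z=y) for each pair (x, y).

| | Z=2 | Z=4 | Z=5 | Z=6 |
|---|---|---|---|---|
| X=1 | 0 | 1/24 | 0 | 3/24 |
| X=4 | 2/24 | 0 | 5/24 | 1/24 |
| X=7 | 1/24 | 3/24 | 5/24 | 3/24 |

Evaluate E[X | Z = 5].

11/2

P(Z = 5) = 5/12.
Σ X·P over the event = 4·(5/24) + 7·(5/24) = 55/24.
E[X | Z = 5] = (55/24) / (5/12) = 11/2.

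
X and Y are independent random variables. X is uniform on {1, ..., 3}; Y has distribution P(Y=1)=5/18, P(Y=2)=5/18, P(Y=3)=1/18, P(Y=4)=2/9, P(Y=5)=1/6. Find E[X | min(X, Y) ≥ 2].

5/2

P(min(X, Y) ≥ 2) = 13/27.
Summing X·P(x,y) over outcomes with min(X, Y) ≥ 2 gives 65/54.
E[X | min(X, Y) ≥ 2] = (65/54) / (13/27) = 5/2.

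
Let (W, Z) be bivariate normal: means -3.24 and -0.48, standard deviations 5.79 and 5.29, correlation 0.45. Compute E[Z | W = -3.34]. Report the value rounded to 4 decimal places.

E[Z | W=x] = μ_Z + ρ(σ_Z/σ_W)(x − μ_W) for jointly normal variables.
E[Z | W=-3.34] = -0.48 + (0.45)·(5.29/5.79)·(-3.34 − (-3.24)) = -0.48 + (0.41114)·(-0.1) = -0.5211.

-0.5211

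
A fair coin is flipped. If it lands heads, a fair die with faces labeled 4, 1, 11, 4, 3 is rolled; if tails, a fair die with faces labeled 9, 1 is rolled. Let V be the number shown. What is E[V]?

E[V | heads] = (4+1+11+4+3)/5 = 23/5.
E[V | tails] = (9+1)/2 = 5.
By the law of total expectation,
E[V] = (1/2)·(23/5) + (1/2)·(5) = 24/5.

24/5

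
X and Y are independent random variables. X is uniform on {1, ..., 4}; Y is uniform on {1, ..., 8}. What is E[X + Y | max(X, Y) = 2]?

Outcomes with max(X, Y) = 2: (1,2), (2,1), (2,2), each with probability 1/32.
E[X + Y | max(X, Y) = 2] = (3 + 3 + 4) / 3 = 10/3.

10/3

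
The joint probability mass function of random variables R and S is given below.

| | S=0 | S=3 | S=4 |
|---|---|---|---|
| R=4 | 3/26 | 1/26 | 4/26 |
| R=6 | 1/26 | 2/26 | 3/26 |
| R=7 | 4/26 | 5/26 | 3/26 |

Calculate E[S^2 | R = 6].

P(R = 6) = 3/13.
Σ S^2·P over the event = 0·(1/26) + 9·(2/26) + 16·(3/26) = 33/13.
E[S^2 | R = 6] = (33/13) / (3/13) = 11.

11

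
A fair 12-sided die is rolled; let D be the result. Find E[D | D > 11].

Given D > 11, D is equally likely to be any of {12}.
E[D | D > 11] = (12) / 1 = 12.

12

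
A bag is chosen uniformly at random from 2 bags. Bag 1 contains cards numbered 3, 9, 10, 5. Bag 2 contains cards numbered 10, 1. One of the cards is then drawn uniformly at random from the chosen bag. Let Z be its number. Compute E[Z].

E[Z | bag 1] = (3+9+10+5)/4 = 27/4.
E[Z | bag 2] = (10+1)/2 = 11/2.
E[Z] = (1/2)·(27/4) + (1/2)·(11/2) = 49/8.

49/8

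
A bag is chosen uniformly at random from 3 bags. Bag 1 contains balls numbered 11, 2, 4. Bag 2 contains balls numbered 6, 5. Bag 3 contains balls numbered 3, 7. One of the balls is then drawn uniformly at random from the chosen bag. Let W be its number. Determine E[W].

97/18

E[W | bag 1] = (11+2+4)/3 = 17/3.
E[W | bag 2] = (6+5)/2 = 11/2.
E[W | bag 3] = (3+7)/2 = 5.
E[W] = (1/3)·(17/3) + (1/3)·(11/2) + (1/3)·(5) = 97/18.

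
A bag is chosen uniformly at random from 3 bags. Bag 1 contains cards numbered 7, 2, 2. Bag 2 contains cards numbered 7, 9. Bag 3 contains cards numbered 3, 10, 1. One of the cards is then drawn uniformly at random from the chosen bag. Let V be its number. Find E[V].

E[V | bag 1] = (7+2+2)/3 = 11/3.
E[V | bag 2] = (7+9)/2 = 8.
E[V | bag 3] = (3+10+1)/3 = 14/3.
E[V] = (1/3)·(11/3) + (1/3)·(8) + (1/3)·(14/3) = 49/9.

49/9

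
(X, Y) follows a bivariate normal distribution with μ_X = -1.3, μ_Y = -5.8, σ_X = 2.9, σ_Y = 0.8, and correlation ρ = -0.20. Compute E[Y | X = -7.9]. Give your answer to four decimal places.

E[Y | X=x] = μ_Y + ρ(σ_Y/σ_X)(x − μ_X) for jointly normal variables.
E[Y | X=-7.9] = -5.8 + (-0.20)·(0.8/2.9)·(-7.9 − (-1.3)) = -5.8 + (-0.055172)·(-6.6) = -5.4359.

-5.4359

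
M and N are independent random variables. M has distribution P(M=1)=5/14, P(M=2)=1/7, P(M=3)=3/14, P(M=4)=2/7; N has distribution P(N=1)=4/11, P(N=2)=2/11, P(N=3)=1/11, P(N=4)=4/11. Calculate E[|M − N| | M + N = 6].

32/19

P(M + N = 6) = 19/154.
Summing |M−N|·P(x,y) over outcomes with M + N = 6 gives 16/77.
E[|M − N| | M + N = 6] = (16/77) / (19/154) = 32/19.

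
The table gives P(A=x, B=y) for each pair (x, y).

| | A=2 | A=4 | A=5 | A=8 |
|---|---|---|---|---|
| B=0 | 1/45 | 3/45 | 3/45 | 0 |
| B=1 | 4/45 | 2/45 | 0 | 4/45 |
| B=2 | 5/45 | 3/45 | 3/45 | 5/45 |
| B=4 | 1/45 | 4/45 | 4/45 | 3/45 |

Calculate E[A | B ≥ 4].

P(B ≥ 4) = 4/15.
Σ A·P over the event = 2·(1/45) + 4·(4/45) + 5·(4/45) + 8·(3/45) = 62/45.
E[A | B ≥ 4] = (62/45) / (4/15) = 31/6.

31/6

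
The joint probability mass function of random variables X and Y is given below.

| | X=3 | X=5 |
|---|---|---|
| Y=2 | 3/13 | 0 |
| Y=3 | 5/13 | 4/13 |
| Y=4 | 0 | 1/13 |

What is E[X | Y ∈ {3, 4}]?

4

P(Y ∈ {3, 4}) = 10/13.
Σ X·P over the event = 3·(5/13) + 5·(4/13) + 5·(1/13) = 40/13.
E[X | Y ∈ {3, 4}] = (40/13) / (10/13) = 4.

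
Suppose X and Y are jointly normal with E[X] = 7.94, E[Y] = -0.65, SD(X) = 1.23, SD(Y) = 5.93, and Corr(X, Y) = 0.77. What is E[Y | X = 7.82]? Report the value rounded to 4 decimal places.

-1.0955

The regression of Y on X has slope ρ·σ_Y/σ_X and passes through (μ_X, μ_Y).
E[Y | X=7.82] = -0.65 + (0.77)·(5.93/1.23)·(7.82 − (7.94)) = -0.65 + (3.7123)·(-0.12) = -1.0955.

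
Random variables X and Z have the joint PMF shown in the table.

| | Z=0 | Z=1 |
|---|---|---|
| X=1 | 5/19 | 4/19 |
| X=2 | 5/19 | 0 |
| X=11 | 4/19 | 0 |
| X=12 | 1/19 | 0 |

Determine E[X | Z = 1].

P(Z = 1) = 4/19.
Σ X·P over the event = 1·(4/19) = 4/19.
E[X | Z = 1] = (4/19) / (4/19) = 1.

1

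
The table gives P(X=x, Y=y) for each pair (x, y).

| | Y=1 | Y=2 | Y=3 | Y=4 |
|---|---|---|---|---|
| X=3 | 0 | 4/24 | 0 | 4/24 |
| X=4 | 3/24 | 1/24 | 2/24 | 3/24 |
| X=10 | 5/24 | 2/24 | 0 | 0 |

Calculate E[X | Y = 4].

P(Y = 4) = 7/24.
Σ X·P over the event = 3·(4/24) + 4·(3/24) = 1.
E[X | Y = 4] = (1) / (7/24) = 24/7.

24/7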